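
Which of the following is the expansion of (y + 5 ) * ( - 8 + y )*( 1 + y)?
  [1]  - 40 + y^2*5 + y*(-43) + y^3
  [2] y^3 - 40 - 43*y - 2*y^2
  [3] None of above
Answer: 2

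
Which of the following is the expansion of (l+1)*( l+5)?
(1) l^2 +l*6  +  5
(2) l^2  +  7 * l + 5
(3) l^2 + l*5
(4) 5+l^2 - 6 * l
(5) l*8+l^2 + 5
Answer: 1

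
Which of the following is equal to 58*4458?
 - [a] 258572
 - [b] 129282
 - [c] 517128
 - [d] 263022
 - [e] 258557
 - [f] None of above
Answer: f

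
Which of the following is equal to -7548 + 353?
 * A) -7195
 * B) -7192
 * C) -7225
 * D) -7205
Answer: A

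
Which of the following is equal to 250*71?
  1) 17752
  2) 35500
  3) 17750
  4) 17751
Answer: 3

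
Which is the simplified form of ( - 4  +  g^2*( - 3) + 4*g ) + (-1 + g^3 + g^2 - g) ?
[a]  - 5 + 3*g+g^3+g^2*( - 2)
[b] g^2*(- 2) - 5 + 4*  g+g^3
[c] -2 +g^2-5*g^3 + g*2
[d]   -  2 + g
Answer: a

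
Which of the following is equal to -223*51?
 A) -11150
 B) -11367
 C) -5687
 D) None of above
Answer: D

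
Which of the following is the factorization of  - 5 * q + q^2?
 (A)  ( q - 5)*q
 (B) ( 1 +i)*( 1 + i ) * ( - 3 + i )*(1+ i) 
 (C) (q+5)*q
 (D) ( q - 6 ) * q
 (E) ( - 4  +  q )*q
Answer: A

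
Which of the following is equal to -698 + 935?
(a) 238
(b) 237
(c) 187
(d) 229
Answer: b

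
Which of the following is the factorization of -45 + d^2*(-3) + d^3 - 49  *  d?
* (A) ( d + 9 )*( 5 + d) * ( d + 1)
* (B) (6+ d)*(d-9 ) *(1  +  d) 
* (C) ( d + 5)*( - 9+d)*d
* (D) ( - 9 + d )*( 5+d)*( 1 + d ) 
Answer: D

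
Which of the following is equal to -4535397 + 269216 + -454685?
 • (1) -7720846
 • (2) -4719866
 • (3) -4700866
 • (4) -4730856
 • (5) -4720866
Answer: 5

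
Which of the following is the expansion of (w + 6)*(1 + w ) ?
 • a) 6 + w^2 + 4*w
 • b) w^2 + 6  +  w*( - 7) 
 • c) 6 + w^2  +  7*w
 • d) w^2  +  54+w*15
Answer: c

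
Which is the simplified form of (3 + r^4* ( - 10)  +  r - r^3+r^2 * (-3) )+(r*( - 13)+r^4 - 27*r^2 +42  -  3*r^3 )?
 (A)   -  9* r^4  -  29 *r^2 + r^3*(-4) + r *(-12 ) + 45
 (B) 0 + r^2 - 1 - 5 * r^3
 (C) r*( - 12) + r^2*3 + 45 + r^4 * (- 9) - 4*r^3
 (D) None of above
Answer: D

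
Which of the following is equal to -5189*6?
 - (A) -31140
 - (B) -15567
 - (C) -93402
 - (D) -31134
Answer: D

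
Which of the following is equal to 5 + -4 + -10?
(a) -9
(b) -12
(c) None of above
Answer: a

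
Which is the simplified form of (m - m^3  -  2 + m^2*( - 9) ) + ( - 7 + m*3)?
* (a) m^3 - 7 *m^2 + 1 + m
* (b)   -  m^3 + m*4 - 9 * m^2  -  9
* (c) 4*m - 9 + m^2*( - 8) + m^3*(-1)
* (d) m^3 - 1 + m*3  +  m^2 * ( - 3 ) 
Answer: b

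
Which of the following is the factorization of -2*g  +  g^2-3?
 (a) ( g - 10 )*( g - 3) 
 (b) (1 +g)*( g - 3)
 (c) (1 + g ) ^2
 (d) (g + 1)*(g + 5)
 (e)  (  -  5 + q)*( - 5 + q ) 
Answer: b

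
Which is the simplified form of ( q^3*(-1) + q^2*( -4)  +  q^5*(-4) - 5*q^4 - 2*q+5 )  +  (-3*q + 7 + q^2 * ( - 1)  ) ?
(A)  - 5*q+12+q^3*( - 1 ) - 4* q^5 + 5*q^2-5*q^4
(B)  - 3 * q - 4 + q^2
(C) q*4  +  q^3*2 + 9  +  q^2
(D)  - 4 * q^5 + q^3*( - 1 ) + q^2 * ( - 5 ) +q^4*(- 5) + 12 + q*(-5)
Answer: D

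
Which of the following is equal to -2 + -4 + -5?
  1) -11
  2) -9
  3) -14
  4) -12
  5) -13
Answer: 1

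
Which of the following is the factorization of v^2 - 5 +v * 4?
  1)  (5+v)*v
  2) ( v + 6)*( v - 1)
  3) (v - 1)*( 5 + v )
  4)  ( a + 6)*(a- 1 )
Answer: 3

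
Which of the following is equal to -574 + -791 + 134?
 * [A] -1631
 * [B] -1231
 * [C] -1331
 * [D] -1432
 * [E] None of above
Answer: B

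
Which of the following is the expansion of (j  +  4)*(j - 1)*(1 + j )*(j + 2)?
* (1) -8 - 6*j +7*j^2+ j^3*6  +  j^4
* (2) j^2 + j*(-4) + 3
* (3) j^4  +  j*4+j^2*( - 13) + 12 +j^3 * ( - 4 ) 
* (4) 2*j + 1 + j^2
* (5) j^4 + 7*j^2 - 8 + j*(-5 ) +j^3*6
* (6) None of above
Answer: 1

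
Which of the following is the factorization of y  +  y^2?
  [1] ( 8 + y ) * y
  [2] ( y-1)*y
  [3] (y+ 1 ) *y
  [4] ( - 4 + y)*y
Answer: 3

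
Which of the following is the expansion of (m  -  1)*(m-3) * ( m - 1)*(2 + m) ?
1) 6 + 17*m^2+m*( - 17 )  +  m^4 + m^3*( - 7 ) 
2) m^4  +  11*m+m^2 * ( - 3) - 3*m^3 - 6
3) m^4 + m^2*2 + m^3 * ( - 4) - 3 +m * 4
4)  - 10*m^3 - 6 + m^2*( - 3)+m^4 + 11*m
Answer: 2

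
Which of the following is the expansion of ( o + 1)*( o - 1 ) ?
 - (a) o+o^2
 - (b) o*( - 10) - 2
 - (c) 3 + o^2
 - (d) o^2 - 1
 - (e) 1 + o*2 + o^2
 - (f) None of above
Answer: d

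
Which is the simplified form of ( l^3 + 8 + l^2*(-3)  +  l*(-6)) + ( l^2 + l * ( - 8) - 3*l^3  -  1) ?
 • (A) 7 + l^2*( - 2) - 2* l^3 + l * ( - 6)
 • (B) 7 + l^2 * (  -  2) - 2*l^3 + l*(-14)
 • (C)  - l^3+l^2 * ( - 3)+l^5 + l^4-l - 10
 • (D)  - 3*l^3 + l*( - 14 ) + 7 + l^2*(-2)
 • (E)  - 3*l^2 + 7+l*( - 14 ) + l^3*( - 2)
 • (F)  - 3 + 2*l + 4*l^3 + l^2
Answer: B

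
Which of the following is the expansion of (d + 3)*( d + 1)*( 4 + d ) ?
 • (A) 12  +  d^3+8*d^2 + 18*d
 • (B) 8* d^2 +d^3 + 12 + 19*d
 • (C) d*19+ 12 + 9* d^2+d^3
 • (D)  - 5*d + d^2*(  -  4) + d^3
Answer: B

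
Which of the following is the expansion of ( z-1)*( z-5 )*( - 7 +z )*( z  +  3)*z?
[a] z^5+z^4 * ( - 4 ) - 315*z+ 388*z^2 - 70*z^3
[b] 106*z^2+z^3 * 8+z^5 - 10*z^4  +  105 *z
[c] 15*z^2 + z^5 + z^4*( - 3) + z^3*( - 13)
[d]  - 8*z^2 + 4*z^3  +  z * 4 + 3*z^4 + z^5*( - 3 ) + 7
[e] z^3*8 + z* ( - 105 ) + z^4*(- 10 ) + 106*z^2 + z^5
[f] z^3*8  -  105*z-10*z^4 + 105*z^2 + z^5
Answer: e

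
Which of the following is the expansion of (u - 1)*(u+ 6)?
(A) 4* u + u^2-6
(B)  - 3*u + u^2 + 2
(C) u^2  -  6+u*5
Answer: C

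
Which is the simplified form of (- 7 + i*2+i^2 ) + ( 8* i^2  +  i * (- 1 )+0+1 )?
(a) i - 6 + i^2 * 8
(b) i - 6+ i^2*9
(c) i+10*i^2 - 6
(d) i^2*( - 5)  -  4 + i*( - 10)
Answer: b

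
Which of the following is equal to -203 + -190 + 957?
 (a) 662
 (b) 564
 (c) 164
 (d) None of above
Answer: b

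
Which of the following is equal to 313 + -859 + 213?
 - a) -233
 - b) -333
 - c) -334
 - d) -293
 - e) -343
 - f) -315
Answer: b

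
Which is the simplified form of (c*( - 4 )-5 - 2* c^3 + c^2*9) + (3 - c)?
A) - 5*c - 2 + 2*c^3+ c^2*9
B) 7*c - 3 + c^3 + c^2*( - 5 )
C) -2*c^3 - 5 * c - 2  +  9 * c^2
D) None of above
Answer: C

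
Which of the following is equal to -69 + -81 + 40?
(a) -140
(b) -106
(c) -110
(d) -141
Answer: c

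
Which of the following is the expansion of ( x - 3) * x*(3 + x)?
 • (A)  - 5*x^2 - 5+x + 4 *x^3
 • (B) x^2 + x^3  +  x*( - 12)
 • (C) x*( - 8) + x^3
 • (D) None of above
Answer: D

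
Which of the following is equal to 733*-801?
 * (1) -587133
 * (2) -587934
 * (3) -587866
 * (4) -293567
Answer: 1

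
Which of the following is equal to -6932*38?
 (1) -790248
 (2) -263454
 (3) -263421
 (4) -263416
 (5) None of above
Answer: 4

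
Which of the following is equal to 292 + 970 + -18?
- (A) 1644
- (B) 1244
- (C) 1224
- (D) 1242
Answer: B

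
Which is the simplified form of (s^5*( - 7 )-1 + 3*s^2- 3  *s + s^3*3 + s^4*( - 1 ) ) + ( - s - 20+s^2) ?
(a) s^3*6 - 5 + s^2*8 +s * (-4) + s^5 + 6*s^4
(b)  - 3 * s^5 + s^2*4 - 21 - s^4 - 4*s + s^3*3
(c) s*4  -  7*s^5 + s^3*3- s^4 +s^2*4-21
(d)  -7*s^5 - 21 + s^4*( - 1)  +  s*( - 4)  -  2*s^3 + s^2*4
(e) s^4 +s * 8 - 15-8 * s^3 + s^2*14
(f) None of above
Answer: f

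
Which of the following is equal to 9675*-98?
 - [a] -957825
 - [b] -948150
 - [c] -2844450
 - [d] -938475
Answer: b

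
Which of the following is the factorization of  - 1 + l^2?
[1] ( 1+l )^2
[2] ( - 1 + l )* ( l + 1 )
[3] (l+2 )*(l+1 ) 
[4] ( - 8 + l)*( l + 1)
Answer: 2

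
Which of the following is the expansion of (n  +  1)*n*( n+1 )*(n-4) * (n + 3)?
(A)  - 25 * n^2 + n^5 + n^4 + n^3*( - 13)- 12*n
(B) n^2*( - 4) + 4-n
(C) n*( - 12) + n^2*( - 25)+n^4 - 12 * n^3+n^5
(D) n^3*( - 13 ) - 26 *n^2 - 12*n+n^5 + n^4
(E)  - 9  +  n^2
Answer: A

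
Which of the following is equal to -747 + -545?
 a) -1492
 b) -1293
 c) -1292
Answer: c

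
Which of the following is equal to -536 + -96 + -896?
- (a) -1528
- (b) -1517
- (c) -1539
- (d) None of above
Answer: a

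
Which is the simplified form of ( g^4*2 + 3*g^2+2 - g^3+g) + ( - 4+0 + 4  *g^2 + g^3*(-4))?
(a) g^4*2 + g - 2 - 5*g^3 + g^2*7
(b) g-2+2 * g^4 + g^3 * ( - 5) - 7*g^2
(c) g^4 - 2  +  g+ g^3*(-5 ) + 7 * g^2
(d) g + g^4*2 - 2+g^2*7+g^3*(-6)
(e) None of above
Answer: a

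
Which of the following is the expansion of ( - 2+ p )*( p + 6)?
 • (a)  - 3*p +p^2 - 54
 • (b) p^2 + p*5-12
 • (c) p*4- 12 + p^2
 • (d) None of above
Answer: c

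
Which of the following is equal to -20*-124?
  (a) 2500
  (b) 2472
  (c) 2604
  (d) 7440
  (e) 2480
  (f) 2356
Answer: e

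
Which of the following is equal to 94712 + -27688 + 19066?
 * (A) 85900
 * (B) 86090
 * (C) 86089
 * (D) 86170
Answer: B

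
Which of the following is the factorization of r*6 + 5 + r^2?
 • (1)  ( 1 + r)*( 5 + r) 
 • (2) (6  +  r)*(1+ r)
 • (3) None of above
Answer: 1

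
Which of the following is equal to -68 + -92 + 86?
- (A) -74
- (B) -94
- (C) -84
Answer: A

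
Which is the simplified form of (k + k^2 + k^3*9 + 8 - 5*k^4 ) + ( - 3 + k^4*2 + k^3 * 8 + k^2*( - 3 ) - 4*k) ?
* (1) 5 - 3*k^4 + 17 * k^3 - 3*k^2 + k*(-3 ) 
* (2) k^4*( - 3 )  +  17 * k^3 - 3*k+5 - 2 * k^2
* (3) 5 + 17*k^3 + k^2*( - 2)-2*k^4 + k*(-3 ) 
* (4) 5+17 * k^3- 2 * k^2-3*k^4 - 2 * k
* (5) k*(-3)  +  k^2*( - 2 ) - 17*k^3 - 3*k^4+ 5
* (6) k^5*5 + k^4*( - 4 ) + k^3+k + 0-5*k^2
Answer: 2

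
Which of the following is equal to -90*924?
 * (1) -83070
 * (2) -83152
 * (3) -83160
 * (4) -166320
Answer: 3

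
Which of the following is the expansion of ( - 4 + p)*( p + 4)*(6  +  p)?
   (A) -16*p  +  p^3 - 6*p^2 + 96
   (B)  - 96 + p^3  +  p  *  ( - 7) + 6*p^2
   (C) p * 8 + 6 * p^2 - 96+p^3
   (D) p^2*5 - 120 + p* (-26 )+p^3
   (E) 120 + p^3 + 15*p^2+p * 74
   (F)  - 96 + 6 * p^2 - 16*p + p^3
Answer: F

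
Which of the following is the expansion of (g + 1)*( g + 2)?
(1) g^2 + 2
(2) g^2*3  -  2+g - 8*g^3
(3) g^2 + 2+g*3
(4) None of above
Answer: 3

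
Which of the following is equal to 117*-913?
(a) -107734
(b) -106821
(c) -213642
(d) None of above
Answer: b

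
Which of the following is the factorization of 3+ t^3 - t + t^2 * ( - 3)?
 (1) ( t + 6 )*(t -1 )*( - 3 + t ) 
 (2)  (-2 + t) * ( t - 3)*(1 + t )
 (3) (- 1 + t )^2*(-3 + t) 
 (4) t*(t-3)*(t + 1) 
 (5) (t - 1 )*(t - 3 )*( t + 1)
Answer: 5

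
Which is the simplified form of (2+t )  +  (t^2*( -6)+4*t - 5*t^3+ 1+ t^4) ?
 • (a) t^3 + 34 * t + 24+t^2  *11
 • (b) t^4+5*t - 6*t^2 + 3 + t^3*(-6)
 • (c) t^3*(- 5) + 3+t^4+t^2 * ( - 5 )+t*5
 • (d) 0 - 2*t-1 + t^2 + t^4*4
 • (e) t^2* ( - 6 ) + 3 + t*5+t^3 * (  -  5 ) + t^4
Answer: e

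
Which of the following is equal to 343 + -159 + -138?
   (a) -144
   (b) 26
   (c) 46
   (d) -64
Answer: c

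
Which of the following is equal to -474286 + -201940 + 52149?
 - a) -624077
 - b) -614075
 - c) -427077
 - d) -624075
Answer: a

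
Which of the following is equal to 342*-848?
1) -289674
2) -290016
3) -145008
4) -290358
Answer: 2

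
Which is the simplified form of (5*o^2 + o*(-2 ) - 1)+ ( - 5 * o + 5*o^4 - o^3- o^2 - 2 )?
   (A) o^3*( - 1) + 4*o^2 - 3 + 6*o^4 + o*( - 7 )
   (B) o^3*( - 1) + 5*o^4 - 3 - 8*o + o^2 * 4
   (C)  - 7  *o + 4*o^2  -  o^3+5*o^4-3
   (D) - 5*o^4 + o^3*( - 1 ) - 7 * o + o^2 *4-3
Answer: C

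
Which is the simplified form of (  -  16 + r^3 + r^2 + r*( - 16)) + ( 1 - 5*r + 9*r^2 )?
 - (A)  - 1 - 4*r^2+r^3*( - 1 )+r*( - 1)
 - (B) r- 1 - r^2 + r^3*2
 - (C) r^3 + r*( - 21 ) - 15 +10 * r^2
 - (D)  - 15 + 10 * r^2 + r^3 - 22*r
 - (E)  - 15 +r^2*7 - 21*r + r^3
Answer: C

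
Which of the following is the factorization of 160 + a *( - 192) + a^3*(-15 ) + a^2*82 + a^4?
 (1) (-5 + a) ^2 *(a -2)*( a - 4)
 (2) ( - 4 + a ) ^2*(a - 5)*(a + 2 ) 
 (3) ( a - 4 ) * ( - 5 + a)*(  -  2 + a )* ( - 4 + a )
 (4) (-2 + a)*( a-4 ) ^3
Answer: 3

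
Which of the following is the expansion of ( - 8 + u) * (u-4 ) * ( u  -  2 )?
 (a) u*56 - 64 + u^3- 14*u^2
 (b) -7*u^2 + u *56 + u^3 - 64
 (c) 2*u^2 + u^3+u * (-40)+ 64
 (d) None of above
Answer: a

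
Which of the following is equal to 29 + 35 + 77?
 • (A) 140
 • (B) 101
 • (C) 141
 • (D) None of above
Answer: C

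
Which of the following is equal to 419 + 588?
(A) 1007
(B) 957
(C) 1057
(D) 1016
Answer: A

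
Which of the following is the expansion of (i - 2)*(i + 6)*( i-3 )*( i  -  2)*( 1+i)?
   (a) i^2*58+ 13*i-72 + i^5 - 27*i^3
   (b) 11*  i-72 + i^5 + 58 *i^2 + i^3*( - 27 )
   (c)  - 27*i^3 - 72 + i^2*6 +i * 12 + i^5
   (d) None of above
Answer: d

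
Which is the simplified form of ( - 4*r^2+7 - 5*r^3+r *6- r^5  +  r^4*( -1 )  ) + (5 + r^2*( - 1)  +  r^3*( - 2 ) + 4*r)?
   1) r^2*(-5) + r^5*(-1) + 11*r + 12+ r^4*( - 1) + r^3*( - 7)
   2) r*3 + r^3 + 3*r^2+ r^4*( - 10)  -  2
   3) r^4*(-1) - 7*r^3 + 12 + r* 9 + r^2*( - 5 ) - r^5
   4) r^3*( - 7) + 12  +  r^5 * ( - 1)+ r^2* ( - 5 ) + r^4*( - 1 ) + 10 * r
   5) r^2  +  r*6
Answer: 4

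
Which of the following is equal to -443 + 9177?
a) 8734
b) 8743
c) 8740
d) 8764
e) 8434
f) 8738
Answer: a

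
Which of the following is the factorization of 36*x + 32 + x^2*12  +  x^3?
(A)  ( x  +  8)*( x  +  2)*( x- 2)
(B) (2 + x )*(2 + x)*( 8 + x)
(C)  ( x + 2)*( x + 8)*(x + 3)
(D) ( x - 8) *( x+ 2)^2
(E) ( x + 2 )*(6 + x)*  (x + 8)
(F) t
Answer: B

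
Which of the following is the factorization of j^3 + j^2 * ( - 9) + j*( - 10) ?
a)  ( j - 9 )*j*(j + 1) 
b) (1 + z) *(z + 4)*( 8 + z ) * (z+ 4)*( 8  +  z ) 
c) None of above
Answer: c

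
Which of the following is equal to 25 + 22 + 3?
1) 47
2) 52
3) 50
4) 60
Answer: 3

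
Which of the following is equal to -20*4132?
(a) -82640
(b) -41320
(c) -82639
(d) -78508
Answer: a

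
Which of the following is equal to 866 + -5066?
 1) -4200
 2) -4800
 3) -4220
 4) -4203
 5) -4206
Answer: 1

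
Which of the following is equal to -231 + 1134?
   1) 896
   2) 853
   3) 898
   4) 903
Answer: 4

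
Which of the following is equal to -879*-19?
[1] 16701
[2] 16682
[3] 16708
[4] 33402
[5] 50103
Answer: 1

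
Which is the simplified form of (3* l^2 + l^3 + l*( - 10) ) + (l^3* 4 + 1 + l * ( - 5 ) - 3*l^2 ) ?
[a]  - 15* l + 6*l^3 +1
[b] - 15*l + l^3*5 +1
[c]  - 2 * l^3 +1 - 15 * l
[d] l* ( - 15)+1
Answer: b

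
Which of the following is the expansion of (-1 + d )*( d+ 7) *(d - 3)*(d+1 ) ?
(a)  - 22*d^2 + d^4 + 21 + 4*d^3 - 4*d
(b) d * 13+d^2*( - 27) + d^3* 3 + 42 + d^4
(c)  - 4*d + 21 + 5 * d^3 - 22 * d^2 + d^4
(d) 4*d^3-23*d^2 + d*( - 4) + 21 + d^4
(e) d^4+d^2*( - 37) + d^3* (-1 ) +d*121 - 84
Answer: a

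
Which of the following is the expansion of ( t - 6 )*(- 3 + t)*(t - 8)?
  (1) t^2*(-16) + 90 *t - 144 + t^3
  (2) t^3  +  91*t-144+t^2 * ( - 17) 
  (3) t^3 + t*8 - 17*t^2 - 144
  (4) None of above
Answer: 4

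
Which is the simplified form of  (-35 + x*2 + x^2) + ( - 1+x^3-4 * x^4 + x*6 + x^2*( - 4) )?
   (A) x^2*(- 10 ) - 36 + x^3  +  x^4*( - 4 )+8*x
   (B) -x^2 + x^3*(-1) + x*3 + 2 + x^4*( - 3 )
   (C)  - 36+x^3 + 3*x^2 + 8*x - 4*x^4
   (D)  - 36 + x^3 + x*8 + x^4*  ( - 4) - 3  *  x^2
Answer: D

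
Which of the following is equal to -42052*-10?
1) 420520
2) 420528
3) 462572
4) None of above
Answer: 1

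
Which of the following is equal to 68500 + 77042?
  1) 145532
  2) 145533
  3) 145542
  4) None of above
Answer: 3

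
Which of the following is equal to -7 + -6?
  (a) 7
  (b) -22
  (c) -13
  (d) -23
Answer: c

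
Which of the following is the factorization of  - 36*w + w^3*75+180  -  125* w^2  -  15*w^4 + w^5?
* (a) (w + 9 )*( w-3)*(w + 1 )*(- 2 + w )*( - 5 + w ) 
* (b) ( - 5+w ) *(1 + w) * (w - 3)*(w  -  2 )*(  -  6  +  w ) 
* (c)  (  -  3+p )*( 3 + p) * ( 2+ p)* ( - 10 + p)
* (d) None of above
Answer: b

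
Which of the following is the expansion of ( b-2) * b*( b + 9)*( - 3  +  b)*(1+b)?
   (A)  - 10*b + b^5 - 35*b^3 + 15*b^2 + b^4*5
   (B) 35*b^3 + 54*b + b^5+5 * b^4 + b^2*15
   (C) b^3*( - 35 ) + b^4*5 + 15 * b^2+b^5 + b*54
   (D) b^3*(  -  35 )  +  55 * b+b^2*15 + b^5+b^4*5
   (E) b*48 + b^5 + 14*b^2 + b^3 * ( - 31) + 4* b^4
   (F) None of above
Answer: C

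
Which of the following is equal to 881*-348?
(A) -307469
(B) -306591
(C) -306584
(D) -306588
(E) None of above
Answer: D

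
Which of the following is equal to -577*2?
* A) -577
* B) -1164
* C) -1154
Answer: C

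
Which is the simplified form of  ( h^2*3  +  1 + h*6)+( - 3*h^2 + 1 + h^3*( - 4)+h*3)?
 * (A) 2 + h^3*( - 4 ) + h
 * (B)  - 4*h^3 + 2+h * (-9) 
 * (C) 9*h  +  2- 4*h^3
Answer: C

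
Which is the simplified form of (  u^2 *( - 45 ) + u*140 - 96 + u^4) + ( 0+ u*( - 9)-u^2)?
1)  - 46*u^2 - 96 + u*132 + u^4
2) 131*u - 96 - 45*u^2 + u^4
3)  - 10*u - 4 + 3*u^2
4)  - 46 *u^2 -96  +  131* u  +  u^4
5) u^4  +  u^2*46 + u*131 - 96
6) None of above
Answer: 4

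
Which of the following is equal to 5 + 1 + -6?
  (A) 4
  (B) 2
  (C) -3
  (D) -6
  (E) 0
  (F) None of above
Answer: E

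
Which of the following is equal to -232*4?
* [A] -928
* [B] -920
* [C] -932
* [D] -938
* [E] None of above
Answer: A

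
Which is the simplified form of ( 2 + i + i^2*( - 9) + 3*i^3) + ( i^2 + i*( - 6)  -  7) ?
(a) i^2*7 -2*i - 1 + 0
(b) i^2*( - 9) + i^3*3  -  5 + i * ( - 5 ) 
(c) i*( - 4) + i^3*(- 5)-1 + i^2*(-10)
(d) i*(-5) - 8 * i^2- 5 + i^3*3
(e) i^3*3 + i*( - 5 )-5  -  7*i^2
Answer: d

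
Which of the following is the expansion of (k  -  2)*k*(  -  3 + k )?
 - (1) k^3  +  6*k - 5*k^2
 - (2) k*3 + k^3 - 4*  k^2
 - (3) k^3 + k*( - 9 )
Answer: 1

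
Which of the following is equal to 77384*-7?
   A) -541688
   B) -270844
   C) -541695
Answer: A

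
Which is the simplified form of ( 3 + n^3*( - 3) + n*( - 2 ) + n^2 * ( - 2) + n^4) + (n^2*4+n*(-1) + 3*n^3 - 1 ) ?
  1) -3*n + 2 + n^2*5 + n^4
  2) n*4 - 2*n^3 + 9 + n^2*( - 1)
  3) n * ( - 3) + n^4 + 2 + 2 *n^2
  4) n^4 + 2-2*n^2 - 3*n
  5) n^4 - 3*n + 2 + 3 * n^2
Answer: 3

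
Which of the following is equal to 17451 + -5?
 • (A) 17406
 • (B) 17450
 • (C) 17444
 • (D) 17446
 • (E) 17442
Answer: D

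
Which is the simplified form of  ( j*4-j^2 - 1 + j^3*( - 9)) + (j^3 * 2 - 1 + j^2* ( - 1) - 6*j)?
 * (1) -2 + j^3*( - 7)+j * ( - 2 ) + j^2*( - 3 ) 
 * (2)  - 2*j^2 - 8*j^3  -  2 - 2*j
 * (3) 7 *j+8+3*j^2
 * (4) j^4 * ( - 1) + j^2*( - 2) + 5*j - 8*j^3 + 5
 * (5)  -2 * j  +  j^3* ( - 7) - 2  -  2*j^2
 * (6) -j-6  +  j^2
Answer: 5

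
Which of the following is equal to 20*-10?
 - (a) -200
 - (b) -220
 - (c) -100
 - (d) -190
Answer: a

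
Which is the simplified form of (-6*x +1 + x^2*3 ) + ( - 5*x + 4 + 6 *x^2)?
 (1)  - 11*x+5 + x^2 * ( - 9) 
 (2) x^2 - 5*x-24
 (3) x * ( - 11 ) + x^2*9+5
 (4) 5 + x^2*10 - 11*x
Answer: 3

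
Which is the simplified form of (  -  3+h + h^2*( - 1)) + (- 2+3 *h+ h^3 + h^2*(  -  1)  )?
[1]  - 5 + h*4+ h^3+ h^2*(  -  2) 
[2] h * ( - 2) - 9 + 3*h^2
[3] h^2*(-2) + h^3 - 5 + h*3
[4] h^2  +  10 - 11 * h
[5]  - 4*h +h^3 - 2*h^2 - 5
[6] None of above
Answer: 1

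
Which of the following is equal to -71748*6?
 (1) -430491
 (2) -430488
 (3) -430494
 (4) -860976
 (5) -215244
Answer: 2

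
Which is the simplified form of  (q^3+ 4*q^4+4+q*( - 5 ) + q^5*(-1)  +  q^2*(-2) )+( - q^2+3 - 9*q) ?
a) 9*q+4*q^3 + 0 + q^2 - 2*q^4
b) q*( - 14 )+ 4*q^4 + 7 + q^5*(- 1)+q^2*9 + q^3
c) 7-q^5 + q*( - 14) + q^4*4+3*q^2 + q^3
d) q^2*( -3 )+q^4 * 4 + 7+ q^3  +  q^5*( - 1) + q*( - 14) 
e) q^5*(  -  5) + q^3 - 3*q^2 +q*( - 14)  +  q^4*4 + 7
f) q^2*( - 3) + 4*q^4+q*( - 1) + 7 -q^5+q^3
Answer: d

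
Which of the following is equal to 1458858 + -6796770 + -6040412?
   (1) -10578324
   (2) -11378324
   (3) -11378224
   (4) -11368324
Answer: 2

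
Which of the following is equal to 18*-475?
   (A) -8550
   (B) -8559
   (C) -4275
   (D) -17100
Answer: A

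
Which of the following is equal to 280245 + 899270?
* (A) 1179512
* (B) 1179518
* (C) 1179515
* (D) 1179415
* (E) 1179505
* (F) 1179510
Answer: C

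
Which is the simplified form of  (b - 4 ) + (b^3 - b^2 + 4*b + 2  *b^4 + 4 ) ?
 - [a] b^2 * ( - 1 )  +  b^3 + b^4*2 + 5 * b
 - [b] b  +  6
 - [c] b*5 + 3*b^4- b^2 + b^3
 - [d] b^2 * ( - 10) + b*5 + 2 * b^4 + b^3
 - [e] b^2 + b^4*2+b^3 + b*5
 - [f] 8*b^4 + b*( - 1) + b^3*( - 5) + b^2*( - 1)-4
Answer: a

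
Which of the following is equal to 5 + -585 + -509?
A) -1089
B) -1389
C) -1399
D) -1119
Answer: A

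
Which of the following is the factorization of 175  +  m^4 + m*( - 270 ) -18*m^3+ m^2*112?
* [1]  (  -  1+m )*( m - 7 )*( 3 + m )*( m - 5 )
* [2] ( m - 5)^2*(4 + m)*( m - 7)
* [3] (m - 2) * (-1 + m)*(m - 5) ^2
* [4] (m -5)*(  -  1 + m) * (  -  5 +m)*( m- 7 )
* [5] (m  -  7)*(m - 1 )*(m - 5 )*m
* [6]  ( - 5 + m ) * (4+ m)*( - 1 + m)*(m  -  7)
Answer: 4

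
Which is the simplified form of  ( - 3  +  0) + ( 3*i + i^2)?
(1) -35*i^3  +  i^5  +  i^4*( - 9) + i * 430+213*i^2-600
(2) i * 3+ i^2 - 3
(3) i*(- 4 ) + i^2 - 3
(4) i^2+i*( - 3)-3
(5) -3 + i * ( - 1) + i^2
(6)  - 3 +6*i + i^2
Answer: 2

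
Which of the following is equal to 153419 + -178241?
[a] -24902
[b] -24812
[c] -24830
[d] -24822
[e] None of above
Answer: d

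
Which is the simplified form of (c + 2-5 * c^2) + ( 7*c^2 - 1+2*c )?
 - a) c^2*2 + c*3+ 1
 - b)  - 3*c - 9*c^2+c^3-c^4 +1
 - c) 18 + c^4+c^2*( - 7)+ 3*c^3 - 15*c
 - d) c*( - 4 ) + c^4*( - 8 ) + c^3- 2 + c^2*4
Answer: a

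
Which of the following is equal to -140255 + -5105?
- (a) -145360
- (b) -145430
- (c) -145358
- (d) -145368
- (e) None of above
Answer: a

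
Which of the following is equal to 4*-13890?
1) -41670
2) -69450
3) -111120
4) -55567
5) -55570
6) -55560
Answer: 6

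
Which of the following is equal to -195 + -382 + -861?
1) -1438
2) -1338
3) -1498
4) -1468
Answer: 1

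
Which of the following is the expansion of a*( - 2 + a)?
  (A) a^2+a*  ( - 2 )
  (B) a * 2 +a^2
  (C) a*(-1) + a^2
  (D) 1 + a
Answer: A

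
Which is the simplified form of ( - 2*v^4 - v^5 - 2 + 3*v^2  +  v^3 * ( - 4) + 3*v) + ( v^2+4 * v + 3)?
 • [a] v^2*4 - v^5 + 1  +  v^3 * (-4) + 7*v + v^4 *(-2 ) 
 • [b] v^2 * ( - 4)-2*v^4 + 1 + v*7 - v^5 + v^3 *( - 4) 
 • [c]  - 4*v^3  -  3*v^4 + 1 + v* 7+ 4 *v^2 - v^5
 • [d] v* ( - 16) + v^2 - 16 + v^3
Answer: a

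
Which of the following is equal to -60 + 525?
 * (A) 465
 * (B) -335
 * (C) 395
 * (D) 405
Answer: A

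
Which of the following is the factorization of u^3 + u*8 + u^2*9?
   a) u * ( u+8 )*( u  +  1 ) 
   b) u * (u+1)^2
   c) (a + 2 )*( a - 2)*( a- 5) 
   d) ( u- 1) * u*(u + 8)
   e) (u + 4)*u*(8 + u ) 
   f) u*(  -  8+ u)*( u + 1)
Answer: a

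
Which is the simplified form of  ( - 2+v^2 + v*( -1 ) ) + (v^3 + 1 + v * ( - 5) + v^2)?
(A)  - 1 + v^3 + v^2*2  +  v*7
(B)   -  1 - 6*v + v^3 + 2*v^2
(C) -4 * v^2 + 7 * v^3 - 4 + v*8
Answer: B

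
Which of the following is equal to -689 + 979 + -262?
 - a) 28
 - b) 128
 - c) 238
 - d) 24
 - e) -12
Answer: a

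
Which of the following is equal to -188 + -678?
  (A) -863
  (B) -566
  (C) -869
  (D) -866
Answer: D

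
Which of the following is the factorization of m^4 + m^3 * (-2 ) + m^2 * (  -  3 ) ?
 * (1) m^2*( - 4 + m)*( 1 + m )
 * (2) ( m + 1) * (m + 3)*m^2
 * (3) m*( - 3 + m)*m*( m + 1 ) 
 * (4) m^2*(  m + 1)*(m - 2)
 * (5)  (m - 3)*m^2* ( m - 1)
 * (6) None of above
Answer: 3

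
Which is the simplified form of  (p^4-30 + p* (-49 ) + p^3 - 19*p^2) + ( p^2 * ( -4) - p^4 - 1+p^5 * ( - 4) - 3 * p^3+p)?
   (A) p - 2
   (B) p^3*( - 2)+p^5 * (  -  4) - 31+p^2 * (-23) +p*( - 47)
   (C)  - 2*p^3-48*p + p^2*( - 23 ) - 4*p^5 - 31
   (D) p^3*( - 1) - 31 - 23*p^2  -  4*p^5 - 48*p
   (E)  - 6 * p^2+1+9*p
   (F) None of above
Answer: C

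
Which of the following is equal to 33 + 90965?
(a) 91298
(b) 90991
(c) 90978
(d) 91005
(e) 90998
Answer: e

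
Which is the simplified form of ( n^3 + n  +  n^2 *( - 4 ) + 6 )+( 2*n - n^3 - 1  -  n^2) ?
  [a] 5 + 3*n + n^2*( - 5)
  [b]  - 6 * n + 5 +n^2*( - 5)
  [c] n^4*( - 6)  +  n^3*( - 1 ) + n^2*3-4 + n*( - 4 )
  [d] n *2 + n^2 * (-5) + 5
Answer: a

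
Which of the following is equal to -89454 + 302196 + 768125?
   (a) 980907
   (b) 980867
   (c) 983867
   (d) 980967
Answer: b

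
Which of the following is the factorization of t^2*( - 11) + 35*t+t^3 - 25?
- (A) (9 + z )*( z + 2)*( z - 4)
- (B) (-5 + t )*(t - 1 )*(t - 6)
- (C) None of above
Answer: C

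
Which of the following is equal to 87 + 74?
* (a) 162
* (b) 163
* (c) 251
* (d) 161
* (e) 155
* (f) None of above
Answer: d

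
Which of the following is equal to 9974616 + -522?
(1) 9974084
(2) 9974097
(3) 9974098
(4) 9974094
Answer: 4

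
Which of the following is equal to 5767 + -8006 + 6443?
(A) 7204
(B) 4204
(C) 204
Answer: B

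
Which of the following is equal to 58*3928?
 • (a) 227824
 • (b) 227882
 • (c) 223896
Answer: a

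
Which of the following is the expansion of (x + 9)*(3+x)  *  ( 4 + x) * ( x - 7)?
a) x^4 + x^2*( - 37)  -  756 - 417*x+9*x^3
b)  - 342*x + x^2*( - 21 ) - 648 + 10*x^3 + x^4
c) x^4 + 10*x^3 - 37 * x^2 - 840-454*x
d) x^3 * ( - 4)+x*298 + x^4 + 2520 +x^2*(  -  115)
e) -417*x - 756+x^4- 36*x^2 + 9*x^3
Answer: a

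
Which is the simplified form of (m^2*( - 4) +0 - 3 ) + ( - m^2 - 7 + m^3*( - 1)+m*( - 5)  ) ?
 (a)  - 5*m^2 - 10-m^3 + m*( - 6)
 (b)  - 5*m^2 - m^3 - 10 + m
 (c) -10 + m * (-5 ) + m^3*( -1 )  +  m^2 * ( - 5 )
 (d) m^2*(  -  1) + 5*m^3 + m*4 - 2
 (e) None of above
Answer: c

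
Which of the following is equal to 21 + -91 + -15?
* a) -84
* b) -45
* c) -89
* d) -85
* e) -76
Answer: d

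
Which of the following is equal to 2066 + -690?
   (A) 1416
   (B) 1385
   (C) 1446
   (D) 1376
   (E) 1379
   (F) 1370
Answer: D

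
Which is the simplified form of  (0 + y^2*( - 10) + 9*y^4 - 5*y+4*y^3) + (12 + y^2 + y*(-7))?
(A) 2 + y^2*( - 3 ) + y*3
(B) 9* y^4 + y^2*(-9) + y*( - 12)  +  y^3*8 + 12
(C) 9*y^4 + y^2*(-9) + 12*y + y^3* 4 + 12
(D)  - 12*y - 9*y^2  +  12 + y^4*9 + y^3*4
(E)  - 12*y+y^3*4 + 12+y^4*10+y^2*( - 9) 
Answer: D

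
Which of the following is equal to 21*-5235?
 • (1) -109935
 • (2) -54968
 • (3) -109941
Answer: 1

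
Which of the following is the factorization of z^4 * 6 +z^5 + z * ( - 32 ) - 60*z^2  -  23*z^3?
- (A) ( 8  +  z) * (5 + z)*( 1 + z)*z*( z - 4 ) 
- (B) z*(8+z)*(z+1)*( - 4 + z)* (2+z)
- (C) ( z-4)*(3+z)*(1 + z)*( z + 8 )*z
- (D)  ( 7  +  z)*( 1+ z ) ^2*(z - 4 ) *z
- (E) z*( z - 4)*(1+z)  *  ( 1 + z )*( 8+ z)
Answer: E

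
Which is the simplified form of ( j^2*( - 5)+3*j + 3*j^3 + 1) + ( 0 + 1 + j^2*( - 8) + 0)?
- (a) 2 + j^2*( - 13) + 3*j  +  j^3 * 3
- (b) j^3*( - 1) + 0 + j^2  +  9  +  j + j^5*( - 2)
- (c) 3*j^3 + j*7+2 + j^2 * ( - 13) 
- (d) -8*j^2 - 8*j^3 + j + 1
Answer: a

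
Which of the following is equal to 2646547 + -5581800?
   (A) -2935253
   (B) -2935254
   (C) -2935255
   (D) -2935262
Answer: A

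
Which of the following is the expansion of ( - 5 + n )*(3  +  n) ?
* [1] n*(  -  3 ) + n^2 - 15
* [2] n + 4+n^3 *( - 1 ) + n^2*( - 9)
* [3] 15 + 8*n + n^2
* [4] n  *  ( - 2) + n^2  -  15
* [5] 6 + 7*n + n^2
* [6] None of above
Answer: 4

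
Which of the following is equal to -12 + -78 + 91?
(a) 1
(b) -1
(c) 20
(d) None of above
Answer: a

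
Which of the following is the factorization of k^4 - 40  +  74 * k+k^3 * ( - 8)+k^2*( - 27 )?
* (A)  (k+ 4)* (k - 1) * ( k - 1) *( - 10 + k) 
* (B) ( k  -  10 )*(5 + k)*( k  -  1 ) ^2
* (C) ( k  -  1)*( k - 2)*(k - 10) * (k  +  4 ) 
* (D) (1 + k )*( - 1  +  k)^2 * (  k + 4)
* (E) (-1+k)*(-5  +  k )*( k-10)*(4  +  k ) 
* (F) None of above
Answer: A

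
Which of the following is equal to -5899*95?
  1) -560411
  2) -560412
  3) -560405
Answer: 3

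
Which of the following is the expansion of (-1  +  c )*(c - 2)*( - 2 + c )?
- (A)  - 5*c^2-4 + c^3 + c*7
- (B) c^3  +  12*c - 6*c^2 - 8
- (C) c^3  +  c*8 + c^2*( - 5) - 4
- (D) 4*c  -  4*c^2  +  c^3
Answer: C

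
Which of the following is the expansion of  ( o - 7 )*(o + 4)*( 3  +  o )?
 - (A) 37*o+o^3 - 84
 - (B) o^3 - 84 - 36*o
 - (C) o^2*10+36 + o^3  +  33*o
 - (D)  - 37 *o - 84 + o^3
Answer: D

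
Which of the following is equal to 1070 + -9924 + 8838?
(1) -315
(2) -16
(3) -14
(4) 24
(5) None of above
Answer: 2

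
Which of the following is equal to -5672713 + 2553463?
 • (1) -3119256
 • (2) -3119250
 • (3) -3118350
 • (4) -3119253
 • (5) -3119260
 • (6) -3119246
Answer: 2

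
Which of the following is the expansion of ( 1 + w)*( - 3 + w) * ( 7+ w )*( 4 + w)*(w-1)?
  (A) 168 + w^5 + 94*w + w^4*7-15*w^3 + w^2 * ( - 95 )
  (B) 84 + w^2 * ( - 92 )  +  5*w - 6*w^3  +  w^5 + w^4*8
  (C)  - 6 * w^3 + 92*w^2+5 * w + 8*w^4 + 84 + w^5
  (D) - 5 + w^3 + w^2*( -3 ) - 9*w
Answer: B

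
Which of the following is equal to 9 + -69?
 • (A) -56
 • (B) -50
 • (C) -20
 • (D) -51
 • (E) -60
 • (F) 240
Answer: E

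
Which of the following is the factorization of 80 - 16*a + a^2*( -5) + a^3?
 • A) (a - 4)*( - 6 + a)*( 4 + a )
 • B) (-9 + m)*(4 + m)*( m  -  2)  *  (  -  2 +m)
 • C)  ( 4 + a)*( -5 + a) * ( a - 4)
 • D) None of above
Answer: C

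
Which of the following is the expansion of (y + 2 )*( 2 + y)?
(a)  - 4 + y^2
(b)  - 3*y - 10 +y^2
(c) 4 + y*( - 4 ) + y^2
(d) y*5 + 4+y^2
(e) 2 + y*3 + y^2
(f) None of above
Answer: f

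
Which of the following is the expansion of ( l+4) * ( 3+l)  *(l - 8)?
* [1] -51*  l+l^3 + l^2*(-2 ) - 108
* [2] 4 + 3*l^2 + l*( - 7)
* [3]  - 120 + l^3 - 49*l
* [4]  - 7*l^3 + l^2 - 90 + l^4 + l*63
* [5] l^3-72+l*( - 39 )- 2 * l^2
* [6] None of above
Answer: 6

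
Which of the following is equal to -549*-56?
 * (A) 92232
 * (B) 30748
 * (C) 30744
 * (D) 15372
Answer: C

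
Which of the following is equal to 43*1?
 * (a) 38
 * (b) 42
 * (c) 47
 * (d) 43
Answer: d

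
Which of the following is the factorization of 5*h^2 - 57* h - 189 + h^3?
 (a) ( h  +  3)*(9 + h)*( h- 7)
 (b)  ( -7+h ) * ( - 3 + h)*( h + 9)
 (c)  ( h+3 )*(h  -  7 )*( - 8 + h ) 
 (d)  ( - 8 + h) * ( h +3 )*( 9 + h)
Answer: a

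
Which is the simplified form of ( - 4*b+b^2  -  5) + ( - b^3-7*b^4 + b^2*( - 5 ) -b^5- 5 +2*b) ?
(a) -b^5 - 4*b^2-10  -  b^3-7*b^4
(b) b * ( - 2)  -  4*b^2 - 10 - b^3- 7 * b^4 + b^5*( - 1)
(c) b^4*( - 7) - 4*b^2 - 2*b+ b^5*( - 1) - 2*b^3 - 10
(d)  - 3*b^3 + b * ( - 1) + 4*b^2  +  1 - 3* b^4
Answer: b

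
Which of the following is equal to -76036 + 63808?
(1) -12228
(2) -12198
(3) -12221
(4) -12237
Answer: 1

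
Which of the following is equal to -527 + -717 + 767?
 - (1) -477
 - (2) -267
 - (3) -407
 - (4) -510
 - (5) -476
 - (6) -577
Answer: 1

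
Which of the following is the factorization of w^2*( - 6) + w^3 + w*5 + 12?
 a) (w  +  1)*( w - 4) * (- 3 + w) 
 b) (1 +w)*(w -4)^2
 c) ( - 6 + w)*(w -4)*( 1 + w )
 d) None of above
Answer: a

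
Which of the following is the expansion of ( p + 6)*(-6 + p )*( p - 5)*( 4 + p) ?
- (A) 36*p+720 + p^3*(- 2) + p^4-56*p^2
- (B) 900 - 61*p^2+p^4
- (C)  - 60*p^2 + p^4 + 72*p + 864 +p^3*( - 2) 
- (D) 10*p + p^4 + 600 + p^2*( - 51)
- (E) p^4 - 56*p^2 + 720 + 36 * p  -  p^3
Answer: E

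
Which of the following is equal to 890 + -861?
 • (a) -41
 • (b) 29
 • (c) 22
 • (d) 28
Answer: b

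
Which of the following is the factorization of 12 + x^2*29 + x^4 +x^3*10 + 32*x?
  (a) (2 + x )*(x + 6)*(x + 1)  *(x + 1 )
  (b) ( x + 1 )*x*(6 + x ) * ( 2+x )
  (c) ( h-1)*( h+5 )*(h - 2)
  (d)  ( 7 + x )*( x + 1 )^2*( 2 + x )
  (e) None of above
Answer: a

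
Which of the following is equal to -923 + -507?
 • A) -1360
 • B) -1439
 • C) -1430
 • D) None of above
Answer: C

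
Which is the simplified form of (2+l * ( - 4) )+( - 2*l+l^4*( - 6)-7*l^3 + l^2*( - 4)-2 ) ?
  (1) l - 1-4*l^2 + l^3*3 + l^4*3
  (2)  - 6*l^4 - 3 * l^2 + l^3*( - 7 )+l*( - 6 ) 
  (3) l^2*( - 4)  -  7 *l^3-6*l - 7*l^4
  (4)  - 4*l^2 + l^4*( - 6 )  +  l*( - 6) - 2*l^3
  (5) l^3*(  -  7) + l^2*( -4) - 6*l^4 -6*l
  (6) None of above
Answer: 5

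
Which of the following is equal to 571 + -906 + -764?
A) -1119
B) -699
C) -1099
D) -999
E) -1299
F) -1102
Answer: C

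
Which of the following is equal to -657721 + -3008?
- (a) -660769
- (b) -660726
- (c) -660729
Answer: c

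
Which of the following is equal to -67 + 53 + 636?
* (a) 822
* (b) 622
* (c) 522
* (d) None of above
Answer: b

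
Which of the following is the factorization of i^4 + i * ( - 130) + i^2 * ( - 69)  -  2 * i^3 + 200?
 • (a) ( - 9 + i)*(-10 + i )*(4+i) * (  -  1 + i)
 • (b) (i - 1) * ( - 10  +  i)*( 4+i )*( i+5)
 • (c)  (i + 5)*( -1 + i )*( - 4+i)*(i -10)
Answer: b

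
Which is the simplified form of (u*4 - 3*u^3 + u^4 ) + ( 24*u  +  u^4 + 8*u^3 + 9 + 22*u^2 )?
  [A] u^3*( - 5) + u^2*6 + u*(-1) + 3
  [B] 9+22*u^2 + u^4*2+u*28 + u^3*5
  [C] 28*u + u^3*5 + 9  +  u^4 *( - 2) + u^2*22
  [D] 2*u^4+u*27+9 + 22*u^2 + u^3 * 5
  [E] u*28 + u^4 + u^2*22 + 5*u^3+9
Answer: B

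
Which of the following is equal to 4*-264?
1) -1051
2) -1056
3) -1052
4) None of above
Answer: 2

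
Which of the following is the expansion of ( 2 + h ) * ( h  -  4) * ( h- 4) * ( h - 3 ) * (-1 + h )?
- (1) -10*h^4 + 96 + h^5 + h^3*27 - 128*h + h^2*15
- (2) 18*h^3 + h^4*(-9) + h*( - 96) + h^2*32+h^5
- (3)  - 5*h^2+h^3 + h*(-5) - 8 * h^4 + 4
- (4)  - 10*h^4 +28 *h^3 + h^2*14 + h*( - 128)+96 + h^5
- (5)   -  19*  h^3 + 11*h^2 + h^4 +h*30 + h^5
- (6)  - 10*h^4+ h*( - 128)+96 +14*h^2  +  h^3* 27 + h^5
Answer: 6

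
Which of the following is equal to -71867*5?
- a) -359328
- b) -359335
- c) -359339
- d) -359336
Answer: b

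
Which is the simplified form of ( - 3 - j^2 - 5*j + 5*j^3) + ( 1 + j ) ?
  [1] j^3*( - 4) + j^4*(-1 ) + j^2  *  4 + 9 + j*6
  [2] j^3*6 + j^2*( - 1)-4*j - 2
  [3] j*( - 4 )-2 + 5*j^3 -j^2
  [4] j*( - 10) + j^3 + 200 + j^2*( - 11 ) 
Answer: 3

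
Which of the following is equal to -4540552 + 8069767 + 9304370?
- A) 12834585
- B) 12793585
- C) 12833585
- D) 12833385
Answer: C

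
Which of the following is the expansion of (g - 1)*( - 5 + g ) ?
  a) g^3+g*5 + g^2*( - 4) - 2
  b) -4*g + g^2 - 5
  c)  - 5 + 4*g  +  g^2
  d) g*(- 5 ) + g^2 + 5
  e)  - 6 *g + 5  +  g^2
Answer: e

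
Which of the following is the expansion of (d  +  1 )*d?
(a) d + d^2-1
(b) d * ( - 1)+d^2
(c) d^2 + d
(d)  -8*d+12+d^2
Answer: c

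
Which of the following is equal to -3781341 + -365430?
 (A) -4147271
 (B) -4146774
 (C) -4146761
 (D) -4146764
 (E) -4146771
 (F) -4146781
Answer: E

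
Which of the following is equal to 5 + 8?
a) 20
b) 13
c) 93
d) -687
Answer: b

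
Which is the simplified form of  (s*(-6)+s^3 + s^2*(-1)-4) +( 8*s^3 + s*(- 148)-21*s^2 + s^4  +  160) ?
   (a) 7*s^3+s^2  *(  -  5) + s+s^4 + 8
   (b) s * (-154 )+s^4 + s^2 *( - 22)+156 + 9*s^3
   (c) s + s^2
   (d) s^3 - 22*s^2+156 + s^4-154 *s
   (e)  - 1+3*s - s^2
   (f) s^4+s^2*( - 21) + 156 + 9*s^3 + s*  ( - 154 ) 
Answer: b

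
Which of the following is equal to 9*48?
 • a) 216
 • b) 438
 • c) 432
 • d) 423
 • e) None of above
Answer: c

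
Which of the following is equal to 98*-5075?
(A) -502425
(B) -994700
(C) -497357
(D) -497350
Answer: D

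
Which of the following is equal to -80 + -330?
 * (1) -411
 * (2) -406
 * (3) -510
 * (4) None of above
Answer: 4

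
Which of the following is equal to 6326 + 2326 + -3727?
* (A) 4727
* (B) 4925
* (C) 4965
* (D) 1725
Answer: B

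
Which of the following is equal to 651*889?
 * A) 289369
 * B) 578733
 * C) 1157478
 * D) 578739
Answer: D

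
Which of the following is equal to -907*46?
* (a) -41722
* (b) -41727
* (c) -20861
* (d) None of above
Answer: a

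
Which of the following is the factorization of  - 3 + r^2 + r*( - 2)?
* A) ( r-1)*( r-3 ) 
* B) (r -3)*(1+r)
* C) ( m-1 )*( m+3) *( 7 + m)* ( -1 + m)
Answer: B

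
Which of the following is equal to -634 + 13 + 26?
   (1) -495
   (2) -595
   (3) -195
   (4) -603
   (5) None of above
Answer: 2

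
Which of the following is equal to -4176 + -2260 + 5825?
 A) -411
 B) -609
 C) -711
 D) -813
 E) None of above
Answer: E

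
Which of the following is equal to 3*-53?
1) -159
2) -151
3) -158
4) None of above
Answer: 1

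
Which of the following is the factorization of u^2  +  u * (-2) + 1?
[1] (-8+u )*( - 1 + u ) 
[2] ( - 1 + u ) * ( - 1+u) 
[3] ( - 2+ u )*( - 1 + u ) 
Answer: 2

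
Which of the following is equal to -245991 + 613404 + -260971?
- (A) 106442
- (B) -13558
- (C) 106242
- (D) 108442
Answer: A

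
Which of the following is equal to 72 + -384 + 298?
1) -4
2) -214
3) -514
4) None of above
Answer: 4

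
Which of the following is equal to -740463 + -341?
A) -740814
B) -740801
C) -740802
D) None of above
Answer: D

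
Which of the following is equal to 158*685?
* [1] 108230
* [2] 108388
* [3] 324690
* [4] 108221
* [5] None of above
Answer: 1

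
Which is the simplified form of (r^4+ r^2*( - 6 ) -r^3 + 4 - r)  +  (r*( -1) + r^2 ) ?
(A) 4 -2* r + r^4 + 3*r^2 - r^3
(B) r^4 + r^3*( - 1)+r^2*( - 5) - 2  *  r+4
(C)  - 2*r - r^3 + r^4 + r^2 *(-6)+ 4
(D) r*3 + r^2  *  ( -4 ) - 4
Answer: B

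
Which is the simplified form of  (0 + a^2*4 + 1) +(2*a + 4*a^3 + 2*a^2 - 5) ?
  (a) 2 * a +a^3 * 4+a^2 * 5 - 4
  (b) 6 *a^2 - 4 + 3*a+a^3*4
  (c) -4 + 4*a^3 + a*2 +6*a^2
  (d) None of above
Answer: c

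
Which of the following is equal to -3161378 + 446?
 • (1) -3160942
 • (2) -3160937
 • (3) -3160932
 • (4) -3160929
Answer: 3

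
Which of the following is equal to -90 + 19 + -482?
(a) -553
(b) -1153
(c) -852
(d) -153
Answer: a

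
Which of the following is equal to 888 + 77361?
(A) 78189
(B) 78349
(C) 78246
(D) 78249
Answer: D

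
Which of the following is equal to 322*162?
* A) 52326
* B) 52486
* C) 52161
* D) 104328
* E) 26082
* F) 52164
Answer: F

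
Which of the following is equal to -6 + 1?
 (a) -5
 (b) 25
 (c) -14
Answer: a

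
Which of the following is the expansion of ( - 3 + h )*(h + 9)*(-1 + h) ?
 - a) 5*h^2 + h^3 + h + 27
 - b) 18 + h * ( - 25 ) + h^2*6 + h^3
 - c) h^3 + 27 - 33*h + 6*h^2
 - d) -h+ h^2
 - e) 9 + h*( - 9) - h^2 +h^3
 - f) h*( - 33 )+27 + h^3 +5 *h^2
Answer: f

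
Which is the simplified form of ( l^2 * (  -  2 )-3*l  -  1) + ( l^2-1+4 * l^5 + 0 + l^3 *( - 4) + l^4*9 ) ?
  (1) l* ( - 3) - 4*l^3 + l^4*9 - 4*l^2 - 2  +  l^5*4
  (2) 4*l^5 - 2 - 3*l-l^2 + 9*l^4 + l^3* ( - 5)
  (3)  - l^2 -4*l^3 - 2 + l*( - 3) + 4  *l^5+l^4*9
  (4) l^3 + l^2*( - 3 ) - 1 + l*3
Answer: 3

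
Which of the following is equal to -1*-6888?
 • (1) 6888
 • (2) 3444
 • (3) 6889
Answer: 1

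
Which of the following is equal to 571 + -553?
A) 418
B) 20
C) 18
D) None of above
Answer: C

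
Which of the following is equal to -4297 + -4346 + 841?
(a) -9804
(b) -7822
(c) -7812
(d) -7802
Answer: d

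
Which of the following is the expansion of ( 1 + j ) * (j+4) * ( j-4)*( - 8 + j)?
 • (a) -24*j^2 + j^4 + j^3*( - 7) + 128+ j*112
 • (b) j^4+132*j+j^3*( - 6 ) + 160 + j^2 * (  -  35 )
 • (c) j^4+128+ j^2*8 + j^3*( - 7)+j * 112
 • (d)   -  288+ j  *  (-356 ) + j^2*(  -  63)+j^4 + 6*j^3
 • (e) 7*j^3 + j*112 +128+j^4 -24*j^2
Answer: a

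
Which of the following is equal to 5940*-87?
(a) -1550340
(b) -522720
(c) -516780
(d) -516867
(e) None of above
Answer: c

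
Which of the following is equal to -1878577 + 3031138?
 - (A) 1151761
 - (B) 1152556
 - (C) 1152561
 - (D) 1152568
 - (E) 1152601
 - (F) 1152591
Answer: C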